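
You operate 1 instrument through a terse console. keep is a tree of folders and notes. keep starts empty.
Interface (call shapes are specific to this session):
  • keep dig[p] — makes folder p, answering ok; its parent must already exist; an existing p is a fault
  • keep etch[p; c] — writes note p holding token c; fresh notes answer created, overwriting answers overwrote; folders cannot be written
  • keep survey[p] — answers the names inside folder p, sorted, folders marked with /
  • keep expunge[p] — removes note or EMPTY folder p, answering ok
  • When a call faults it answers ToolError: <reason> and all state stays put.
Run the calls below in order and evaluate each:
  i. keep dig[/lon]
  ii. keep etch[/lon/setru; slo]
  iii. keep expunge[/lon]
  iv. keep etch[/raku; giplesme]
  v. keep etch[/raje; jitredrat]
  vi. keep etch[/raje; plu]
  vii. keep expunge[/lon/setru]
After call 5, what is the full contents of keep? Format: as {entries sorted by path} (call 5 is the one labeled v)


Answer: {lon/, lon/setru=slo, raje=jitredrat, raku=giplesme}

Derivation:
! keep dig(p='/lon') == ok
! keep etch(p='/lon/setru', c='slo') == created
! keep expunge(p='/lon') == ToolError: not empty
! keep etch(p='/raku', c='giplesme') == created
! keep etch(p='/raje', c='jitredrat') == created
! keep etch(p='/raje', c='plu') == overwrote
! keep expunge(p='/lon/setru') == ok


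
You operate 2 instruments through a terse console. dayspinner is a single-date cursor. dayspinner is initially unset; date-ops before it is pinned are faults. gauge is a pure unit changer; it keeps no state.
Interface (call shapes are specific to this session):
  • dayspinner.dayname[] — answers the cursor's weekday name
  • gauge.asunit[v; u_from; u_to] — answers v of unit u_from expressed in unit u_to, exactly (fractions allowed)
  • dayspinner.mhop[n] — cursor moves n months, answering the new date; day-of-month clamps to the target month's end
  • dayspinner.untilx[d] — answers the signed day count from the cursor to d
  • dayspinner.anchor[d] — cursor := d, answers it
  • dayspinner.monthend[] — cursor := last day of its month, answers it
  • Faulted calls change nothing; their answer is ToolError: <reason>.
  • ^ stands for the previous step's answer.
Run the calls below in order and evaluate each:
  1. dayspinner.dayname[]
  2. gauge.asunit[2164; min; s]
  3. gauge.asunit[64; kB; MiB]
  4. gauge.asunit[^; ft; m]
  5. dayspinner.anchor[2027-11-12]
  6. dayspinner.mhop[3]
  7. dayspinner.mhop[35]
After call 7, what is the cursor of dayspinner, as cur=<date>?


Answer: cur=2031-01-12

Derivation:
Then dayspinner.dayname(), and get ToolError: no date set.
Now I run gauge.asunit with v→2164, u_from→min, u_to→s, yielding 129840.
I invoke gauge.asunit with v→64, u_from→kB, u_to→MiB, and get 125/2048.
I invoke gauge.asunit with v→^, u_from→ft, u_to→m, and observe 381/20480.
Invoking dayspinner.anchor with d→2027-11-12, which returns 2027-11-12.
I run dayspinner.mhop with n→3, giving 2028-02-12.
I call dayspinner.mhop with n→35, yielding 2031-01-12.


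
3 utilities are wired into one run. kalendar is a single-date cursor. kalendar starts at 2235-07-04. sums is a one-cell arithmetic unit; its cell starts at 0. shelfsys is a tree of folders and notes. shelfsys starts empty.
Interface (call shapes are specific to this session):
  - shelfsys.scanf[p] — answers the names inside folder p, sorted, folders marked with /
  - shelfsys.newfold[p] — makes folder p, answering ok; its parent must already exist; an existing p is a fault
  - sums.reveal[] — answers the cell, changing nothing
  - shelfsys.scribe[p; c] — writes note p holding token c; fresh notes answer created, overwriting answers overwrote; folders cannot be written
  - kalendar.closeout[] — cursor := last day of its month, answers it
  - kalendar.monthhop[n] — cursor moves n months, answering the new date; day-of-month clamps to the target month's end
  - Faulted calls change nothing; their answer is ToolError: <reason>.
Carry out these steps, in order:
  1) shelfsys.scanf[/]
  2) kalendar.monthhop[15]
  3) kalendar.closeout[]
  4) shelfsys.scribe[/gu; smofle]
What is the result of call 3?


% scanf p=/
:: []
% monthhop n=15
:: 2236-10-04
% closeout
:: 2236-10-31
% scribe p=/gu c=smofle
:: created

Answer: 2236-10-31


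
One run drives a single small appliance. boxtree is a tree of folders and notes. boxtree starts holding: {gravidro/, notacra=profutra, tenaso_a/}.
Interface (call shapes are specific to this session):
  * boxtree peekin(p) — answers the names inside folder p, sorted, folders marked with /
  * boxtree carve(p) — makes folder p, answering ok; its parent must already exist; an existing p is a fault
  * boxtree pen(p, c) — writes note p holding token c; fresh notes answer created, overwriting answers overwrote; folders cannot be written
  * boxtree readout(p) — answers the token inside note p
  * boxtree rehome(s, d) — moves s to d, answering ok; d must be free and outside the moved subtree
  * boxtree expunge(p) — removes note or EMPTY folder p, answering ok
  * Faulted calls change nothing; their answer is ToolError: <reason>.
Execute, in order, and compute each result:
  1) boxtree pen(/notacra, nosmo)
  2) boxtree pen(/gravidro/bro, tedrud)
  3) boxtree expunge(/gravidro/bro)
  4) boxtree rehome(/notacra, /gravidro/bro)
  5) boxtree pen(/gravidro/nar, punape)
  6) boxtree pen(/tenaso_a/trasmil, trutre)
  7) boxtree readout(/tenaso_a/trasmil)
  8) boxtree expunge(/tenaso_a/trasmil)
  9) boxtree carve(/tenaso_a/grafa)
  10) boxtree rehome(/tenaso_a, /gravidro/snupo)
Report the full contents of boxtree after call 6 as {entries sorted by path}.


==> boxtree pen(p→/notacra, c→nosmo)
<== overwrote
==> boxtree pen(p→/gravidro/bro, c→tedrud)
<== created
==> boxtree expunge(p→/gravidro/bro)
<== ok
==> boxtree rehome(s→/notacra, d→/gravidro/bro)
<== ok
==> boxtree pen(p→/gravidro/nar, c→punape)
<== created
==> boxtree pen(p→/tenaso_a/trasmil, c→trutre)
<== created
==> boxtree readout(p→/tenaso_a/trasmil)
<== trutre
==> boxtree expunge(p→/tenaso_a/trasmil)
<== ok
==> boxtree carve(p→/tenaso_a/grafa)
<== ok
==> boxtree rehome(s→/tenaso_a, d→/gravidro/snupo)
<== ok

Answer: {gravidro/, gravidro/bro=nosmo, gravidro/nar=punape, tenaso_a/, tenaso_a/trasmil=trutre}


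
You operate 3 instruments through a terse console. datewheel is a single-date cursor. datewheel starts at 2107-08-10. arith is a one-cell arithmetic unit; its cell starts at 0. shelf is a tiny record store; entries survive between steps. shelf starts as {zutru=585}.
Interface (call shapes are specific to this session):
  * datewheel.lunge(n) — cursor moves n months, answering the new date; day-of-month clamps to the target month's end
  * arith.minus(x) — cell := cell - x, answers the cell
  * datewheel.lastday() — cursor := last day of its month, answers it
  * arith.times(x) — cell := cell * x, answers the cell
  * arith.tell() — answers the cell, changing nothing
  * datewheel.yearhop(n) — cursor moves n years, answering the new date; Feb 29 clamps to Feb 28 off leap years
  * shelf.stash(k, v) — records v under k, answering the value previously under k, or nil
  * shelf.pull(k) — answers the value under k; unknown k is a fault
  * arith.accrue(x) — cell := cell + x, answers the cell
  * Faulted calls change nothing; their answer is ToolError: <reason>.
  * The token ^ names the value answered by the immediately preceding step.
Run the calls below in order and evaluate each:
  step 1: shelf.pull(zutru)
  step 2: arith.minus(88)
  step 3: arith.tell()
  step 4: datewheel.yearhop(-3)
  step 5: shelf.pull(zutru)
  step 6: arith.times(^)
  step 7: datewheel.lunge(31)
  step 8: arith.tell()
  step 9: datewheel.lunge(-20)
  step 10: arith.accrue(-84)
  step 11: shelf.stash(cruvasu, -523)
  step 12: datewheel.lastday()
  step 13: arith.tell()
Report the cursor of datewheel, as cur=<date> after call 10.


Answer: cur=2105-07-10

Derivation:
Step: shelf.pull[k='zutru']
Result: 585
Step: arith.minus[x='88']
Result: -88
Step: arith.tell[]
Result: -88
Step: datewheel.yearhop[n='-3']
Result: 2104-08-10
Step: shelf.pull[k='zutru']
Result: 585
Step: arith.times[x='^']
Result: -51480
Step: datewheel.lunge[n='31']
Result: 2107-03-10
Step: arith.tell[]
Result: -51480
Step: datewheel.lunge[n='-20']
Result: 2105-07-10
Step: arith.accrue[x='-84']
Result: -51564
Step: shelf.stash[k='cruvasu'; v='-523']
Result: nil
Step: datewheel.lastday[]
Result: 2105-07-31
Step: arith.tell[]
Result: -51564


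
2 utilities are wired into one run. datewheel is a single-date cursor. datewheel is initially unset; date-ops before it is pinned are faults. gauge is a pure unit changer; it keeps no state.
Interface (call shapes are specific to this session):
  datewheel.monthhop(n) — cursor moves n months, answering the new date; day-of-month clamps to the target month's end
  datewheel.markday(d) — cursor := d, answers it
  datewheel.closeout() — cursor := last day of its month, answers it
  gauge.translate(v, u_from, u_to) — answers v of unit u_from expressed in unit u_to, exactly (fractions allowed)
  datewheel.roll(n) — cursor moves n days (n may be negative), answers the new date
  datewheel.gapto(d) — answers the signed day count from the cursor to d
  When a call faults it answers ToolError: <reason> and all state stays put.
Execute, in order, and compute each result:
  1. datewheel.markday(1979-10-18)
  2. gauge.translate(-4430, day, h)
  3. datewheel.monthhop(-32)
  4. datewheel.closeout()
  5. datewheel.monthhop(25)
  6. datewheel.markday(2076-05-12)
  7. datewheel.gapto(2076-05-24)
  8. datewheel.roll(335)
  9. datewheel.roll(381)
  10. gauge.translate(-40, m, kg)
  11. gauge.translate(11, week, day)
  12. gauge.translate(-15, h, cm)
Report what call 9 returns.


Then datewheel.markday passing d→1979-10-18, → 1979-10-18.
Now I run gauge.translate passing v→-4430, u_from→day, u_to→h, and observe -106320.
I run datewheel.monthhop passing n→-32, — result: 1977-02-18.
Next I call datewheel.closeout, and get 1977-02-28.
I call datewheel.monthhop passing n→25, → 1979-03-28.
Calling datewheel.markday passing d→2076-05-12, and see 2076-05-12.
Then datewheel.gapto passing d→2076-05-24: 12.
I run datewheel.roll passing n→335, giving 2077-04-12.
I run datewheel.roll passing n→381, → 2078-04-28.
I try gauge.translate passing v→-40, u_from→m, u_to→kg, — result: ToolError: incompatible units.
I try gauge.translate passing v→11, u_from→week, u_to→day, and get 77.
Invoking gauge.translate passing v→-15, u_from→h, u_to→cm, → ToolError: incompatible units.

Answer: 2078-04-28


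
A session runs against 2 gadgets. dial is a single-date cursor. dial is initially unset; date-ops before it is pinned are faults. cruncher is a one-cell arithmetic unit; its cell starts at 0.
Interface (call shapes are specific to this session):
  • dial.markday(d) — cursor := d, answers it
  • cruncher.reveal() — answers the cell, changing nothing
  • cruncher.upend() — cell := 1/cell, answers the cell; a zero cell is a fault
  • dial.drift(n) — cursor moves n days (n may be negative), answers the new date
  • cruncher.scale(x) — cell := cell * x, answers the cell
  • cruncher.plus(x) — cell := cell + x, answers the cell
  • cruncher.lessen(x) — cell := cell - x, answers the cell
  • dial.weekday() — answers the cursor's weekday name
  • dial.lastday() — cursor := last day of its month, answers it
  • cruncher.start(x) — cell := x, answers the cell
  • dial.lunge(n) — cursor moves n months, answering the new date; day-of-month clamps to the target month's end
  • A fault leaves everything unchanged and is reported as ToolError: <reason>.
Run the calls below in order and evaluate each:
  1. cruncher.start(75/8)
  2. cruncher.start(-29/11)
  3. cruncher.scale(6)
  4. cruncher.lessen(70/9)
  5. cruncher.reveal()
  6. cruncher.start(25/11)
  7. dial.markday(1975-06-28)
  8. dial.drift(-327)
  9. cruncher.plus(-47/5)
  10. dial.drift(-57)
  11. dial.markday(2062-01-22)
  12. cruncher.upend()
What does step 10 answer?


Do: cruncher.start[x: 75/8]
See: 75/8
Do: cruncher.start[x: -29/11]
See: -29/11
Do: cruncher.scale[x: 6]
See: -174/11
Do: cruncher.lessen[x: 70/9]
See: -2336/99
Do: cruncher.reveal[]
See: -2336/99
Do: cruncher.start[x: 25/11]
See: 25/11
Do: dial.markday[d: 1975-06-28]
See: 1975-06-28
Do: dial.drift[n: -327]
See: 1974-08-05
Do: cruncher.plus[x: -47/5]
See: -392/55
Do: dial.drift[n: -57]
See: 1974-06-09
Do: dial.markday[d: 2062-01-22]
See: 2062-01-22
Do: cruncher.upend[]
See: -55/392

Answer: 1974-06-09


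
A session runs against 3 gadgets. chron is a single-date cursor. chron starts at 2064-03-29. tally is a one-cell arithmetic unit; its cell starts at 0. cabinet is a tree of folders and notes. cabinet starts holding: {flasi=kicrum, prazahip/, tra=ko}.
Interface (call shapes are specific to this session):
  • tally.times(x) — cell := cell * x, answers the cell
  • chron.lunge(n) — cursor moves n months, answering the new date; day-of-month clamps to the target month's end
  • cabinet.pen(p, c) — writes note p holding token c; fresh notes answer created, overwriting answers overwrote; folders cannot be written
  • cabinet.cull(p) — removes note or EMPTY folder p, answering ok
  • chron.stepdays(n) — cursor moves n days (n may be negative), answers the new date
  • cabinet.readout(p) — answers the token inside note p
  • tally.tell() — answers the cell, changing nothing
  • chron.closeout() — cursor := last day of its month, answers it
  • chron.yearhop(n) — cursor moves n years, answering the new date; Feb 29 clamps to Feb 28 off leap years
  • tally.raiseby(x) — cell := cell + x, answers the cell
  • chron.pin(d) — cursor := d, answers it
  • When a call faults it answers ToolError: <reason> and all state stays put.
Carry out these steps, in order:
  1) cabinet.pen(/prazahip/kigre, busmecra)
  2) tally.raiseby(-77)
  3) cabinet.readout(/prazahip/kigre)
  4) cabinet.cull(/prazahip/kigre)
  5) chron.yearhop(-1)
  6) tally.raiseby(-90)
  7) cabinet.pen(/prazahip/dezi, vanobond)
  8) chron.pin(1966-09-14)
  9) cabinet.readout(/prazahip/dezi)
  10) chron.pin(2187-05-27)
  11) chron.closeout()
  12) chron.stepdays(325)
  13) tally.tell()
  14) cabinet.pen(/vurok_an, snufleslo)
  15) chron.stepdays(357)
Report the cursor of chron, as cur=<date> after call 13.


-> cabinet.pen(p='/prazahip/kigre', c='busmecra')
<- created
-> tally.raiseby(x='-77')
<- -77
-> cabinet.readout(p='/prazahip/kigre')
<- busmecra
-> cabinet.cull(p='/prazahip/kigre')
<- ok
-> chron.yearhop(n='-1')
<- 2063-03-29
-> tally.raiseby(x='-90')
<- -167
-> cabinet.pen(p='/prazahip/dezi', c='vanobond')
<- created
-> chron.pin(d='1966-09-14')
<- 1966-09-14
-> cabinet.readout(p='/prazahip/dezi')
<- vanobond
-> chron.pin(d='2187-05-27')
<- 2187-05-27
-> chron.closeout()
<- 2187-05-31
-> chron.stepdays(n='325')
<- 2188-04-20
-> tally.tell()
<- -167
-> cabinet.pen(p='/vurok_an', c='snufleslo')
<- created
-> chron.stepdays(n='357')
<- 2189-04-12

Answer: cur=2188-04-20


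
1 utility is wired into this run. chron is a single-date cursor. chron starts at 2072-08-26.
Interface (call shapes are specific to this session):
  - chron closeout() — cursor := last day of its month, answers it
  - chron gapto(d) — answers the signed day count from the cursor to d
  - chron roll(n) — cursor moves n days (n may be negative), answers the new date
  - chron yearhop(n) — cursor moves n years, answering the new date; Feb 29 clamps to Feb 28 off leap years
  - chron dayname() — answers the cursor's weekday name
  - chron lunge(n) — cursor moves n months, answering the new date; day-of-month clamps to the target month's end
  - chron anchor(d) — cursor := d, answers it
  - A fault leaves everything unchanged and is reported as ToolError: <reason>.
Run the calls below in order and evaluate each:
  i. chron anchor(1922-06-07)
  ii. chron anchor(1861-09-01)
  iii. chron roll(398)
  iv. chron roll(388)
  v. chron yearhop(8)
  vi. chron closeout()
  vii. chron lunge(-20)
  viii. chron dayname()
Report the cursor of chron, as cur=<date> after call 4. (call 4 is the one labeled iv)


$ chron anchor d→1922-06-07
= 1922-06-07
$ chron anchor d→1861-09-01
= 1861-09-01
$ chron roll n→398
= 1862-10-04
$ chron roll n→388
= 1863-10-27
$ chron yearhop n→8
= 1871-10-27
$ chron closeout
= 1871-10-31
$ chron lunge n→-20
= 1870-02-28
$ chron dayname
= Monday

Answer: cur=1863-10-27


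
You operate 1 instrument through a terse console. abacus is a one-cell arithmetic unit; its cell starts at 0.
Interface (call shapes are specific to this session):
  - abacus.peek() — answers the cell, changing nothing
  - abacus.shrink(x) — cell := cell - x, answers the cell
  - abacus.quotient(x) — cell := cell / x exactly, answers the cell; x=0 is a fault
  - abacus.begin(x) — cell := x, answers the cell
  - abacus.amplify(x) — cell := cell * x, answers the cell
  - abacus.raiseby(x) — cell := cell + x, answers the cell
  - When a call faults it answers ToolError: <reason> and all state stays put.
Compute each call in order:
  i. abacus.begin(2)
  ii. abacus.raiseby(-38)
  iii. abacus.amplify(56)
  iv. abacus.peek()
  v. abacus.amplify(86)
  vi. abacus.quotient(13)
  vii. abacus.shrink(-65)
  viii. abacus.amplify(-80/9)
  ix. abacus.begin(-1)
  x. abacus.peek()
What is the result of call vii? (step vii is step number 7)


I try abacus.begin using 2, giving 2.
I run abacus.raiseby using -38, and see -36.
Then abacus.amplify using 56, — result: -2016.
Next I call abacus.peek, → -2016.
Calling abacus.amplify using 86, → -173376.
I use abacus.quotient using 13, → -173376/13.
I invoke abacus.shrink using -65, giving -172531/13.
I run abacus.amplify using -80/9, and observe 13802480/117.
Invoking abacus.begin using -1, yielding -1.
Using abacus.peek(), which returns -1.

Answer: -172531/13


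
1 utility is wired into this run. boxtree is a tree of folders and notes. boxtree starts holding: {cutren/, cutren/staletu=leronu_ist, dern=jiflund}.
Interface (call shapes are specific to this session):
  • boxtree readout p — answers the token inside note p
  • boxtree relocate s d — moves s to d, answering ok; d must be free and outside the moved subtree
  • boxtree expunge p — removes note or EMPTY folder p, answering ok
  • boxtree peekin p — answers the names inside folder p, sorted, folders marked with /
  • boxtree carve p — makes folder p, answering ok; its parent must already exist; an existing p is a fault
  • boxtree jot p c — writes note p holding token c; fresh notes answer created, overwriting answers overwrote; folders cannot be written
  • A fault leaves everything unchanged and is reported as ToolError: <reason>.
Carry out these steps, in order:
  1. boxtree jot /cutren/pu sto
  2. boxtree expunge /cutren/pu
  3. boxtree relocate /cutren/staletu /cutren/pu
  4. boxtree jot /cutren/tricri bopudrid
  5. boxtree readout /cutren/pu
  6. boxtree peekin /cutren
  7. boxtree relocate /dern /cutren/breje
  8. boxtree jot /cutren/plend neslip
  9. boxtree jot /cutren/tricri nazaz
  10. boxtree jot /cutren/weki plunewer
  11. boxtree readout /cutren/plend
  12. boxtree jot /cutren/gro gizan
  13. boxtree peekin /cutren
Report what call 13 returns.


Answer: [breje, gro, plend, pu, tricri, weki]

Derivation:
% boxtree jot p→/cutren/pu c→sto
= created
% boxtree expunge p→/cutren/pu
= ok
% boxtree relocate s→/cutren/staletu d→/cutren/pu
= ok
% boxtree jot p→/cutren/tricri c→bopudrid
= created
% boxtree readout p→/cutren/pu
= leronu_ist
% boxtree peekin p→/cutren
= [pu, tricri]
% boxtree relocate s→/dern d→/cutren/breje
= ok
% boxtree jot p→/cutren/plend c→neslip
= created
% boxtree jot p→/cutren/tricri c→nazaz
= overwrote
% boxtree jot p→/cutren/weki c→plunewer
= created
% boxtree readout p→/cutren/plend
= neslip
% boxtree jot p→/cutren/gro c→gizan
= created
% boxtree peekin p→/cutren
= [breje, gro, plend, pu, tricri, weki]


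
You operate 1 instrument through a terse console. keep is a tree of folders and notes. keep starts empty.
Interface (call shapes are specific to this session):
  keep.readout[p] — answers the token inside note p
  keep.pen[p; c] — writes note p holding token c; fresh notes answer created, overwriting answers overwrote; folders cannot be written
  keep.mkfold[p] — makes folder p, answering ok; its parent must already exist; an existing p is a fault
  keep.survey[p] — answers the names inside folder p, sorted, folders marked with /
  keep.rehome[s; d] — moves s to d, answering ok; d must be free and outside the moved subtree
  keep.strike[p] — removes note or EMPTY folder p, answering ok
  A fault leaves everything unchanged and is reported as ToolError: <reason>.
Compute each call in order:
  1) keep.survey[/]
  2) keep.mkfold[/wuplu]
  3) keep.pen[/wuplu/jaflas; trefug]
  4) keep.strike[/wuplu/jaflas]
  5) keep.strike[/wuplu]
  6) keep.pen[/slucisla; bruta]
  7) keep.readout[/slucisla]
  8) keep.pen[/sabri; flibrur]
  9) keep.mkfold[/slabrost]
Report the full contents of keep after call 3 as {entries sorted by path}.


Step: keep.survey[p: /]
Result: []
Step: keep.mkfold[p: /wuplu]
Result: ok
Step: keep.pen[p: /wuplu/jaflas; c: trefug]
Result: created
Step: keep.strike[p: /wuplu/jaflas]
Result: ok
Step: keep.strike[p: /wuplu]
Result: ok
Step: keep.pen[p: /slucisla; c: bruta]
Result: created
Step: keep.readout[p: /slucisla]
Result: bruta
Step: keep.pen[p: /sabri; c: flibrur]
Result: created
Step: keep.mkfold[p: /slabrost]
Result: ok

Answer: {wuplu/, wuplu/jaflas=trefug}


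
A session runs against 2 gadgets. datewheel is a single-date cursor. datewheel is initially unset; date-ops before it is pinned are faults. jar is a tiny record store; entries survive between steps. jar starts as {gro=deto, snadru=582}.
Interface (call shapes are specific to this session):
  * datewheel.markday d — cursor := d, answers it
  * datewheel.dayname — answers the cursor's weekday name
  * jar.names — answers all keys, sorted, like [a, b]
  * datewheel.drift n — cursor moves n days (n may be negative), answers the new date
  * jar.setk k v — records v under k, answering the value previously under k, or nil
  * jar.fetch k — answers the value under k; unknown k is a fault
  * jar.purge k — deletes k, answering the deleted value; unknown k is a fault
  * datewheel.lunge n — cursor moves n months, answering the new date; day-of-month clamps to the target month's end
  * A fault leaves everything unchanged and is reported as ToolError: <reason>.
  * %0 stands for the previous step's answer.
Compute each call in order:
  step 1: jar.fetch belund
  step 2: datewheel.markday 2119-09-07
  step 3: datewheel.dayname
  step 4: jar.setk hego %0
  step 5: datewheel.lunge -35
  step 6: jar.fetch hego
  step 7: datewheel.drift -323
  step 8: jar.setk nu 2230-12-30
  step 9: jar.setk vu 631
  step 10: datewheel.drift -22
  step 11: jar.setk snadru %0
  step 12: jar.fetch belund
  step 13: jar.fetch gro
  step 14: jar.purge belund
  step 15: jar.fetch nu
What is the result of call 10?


→ jar.fetch(k: belund)
← ToolError: no such key belund
→ datewheel.markday(d: 2119-09-07)
← 2119-09-07
→ datewheel.dayname()
← Thursday
→ jar.setk(k: hego, v: %0)
← nil
→ datewheel.lunge(n: -35)
← 2116-10-07
→ jar.fetch(k: hego)
← Thursday
→ datewheel.drift(n: -323)
← 2115-11-19
→ jar.setk(k: nu, v: 2230-12-30)
← nil
→ jar.setk(k: vu, v: 631)
← nil
→ datewheel.drift(n: -22)
← 2115-10-28
→ jar.setk(k: snadru, v: %0)
← 582
→ jar.fetch(k: belund)
← ToolError: no such key belund
→ jar.fetch(k: gro)
← deto
→ jar.purge(k: belund)
← ToolError: no such key belund
→ jar.fetch(k: nu)
← 2230-12-30

Answer: 2115-10-28


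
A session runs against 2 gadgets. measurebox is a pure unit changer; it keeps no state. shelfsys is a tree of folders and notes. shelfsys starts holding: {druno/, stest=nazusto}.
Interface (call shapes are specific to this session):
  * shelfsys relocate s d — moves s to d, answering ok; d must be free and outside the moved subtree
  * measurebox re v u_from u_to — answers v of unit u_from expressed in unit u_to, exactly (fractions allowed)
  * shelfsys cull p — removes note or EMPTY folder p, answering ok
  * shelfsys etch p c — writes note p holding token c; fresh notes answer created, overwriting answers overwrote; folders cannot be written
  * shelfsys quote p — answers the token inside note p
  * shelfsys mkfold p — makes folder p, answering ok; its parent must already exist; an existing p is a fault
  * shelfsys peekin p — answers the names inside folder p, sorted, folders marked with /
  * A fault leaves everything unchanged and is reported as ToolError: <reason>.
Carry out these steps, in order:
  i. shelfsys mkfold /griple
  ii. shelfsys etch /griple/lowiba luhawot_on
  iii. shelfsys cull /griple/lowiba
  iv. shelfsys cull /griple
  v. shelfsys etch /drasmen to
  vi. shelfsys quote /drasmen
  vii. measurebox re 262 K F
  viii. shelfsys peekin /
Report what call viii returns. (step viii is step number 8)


Answer: [drasmen, druno/, stest]

Derivation:
Then shelfsys mkfold passing p=/griple, which returns ok.
Calling shelfsys etch passing p=/griple/lowiba, c=luhawot_on, which returns created.
Then shelfsys cull passing p=/griple/lowiba: ok.
Calling shelfsys cull passing p=/griple, which returns ok.
I call shelfsys etch passing p=/drasmen, c=to, yielding created.
Then shelfsys quote passing p=/drasmen, which returns to.
Calling measurebox re passing v=262, u_from=K, u_to=F, which returns 1193/100.
Then shelfsys peekin passing p=/, yielding [drasmen, druno/, stest].


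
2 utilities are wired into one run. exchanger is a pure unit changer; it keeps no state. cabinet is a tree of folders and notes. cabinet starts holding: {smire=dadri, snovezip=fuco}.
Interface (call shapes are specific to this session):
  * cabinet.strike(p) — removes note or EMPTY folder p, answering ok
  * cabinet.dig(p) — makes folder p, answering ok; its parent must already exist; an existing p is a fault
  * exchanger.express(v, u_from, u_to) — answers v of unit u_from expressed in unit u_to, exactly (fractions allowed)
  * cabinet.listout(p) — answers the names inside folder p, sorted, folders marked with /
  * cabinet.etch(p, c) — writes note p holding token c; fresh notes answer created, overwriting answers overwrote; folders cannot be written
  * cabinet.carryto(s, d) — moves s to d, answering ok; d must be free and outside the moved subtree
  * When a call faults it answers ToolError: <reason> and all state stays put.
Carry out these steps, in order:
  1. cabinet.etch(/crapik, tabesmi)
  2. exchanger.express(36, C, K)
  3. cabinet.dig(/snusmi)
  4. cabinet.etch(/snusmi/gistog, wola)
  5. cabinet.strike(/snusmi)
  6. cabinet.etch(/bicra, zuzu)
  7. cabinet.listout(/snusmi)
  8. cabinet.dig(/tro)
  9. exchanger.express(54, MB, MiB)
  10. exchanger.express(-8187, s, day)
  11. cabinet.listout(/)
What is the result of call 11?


Answer: [bicra, crapik, smire, snovezip, snusmi/, tro/]

Derivation:
% 1. etch(p=/crapik, c=tabesmi) -> created
% 2. express(v=36, u_from=C, u_to=K) -> 6183/20
% 3. dig(p=/snusmi) -> ok
% 4. etch(p=/snusmi/gistog, c=wola) -> created
% 5. strike(p=/snusmi) -> ToolError: not empty
% 6. etch(p=/bicra, c=zuzu) -> created
% 7. listout(p=/snusmi) -> [gistog]
% 8. dig(p=/tro) -> ok
% 9. express(v=54, u_from=MB, u_to=MiB) -> 421875/8192
% 10. express(v=-8187, u_from=s, u_to=day) -> -2729/28800
% 11. listout(p=/) -> [bicra, crapik, smire, snovezip, snusmi/, tro/]


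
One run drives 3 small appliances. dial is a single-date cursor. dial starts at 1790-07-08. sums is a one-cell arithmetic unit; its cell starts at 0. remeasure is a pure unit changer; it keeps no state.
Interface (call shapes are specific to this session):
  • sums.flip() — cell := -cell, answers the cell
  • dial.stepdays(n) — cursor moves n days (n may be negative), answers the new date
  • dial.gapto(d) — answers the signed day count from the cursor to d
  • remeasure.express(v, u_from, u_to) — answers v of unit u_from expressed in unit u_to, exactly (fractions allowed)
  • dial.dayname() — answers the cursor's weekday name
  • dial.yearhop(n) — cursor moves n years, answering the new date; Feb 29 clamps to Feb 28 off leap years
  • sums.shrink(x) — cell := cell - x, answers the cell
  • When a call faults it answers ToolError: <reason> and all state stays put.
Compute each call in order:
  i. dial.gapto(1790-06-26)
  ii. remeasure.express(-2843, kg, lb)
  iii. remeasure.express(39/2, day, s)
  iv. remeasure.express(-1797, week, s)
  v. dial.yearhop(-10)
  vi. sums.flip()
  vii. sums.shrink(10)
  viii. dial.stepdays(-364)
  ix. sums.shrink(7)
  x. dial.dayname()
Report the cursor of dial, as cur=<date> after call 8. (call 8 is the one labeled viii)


I invoke gapto passing d: 1790-06-26, and observe -12.
Using express passing v: -2843, u_from: kg, u_to: lb: -284300000000/45359237.
Now I run express passing v: 39/2, u_from: day, u_to: s, → 1684800.
Next I call express passing v: -1797, u_from: week, u_to: s, and see -1086825600.
Then yearhop passing n: -10, and observe 1780-07-08.
I call flip(), giving 0.
Calling shrink passing x: 10, → -10.
I run stepdays passing n: -364, → 1779-07-10.
Calling shrink passing x: 7, yielding -17.
Invoking dayname(), → Saturday.

Answer: cur=1779-07-10


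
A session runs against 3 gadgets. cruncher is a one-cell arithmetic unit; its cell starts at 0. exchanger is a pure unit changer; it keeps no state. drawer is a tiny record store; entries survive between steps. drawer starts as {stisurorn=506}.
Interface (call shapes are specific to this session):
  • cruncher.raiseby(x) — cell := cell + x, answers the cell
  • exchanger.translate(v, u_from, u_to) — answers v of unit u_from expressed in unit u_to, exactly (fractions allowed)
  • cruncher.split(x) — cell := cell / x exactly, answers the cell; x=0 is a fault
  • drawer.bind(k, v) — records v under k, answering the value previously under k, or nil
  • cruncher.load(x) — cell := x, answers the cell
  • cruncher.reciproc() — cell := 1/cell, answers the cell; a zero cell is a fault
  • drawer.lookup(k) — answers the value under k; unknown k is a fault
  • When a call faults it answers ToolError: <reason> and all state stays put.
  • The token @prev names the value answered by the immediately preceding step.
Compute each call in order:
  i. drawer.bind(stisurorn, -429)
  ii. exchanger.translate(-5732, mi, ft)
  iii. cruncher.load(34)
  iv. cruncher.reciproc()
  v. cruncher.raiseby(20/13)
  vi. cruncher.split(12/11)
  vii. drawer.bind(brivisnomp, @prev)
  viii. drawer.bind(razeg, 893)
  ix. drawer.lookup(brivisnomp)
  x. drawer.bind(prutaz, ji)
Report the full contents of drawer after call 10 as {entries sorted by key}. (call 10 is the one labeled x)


>>> bind k→stisurorn v→-429
[out] 506
>>> translate v→-5732 u_from→mi u_to→ft
[out] -30264960
>>> load x→34
[out] 34
>>> reciproc
[out] 1/34
>>> raiseby x→20/13
[out] 693/442
>>> split x→12/11
[out] 2541/1768
>>> bind k→brivisnomp v→@prev
[out] nil
>>> bind k→razeg v→893
[out] nil
>>> lookup k→brivisnomp
[out] 2541/1768
>>> bind k→prutaz v→ji
[out] nil

Answer: {brivisnomp=2541/1768, prutaz=ji, razeg=893, stisurorn=-429}


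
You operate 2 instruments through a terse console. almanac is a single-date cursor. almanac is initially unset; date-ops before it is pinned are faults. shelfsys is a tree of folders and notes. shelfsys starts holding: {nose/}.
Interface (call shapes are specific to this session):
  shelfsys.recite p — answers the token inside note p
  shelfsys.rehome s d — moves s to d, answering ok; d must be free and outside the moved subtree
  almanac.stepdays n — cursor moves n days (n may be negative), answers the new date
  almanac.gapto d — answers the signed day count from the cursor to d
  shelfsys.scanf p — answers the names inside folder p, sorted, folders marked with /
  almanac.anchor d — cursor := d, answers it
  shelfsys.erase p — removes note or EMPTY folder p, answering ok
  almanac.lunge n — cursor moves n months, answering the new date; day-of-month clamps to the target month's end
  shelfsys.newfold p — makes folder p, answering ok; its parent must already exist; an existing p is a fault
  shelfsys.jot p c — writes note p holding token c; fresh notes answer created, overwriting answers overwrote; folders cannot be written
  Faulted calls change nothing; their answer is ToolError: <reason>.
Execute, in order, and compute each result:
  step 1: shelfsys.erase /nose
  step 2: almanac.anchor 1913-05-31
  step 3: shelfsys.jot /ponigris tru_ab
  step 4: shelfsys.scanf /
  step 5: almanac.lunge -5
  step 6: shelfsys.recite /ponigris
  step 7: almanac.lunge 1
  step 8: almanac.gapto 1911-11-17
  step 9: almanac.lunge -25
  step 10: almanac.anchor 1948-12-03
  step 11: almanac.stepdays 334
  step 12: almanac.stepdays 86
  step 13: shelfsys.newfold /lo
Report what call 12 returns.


Answer: 1950-01-27

Derivation:
~$ erase /nose
:: ok
~$ anchor 1913-05-31
:: 1913-05-31
~$ jot /ponigris tru_ab
:: created
~$ scanf /
:: [ponigris]
~$ lunge -5
:: 1912-12-31
~$ recite /ponigris
:: tru_ab
~$ lunge 1
:: 1913-01-31
~$ gapto 1911-11-17
:: -441
~$ lunge -25
:: 1910-12-31
~$ anchor 1948-12-03
:: 1948-12-03
~$ stepdays 334
:: 1949-11-02
~$ stepdays 86
:: 1950-01-27
~$ newfold /lo
:: ok


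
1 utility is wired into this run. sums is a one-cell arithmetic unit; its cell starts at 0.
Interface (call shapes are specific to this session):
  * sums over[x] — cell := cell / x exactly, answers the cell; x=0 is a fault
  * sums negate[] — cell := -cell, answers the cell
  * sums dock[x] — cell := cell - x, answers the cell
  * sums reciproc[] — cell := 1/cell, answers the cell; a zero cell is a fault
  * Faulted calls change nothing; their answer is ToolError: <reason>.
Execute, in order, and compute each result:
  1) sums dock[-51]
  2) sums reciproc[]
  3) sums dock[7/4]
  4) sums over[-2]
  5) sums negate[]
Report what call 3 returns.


Answer: -353/204

Derivation:
I use sums dock with x='-51', and see 51.
I run sums reciproc(), which returns 1/51.
Next I call sums dock with x='7/4', giving -353/204.
I try sums over with x='-2', which returns 353/408.
Calling sums negate, giving -353/408.


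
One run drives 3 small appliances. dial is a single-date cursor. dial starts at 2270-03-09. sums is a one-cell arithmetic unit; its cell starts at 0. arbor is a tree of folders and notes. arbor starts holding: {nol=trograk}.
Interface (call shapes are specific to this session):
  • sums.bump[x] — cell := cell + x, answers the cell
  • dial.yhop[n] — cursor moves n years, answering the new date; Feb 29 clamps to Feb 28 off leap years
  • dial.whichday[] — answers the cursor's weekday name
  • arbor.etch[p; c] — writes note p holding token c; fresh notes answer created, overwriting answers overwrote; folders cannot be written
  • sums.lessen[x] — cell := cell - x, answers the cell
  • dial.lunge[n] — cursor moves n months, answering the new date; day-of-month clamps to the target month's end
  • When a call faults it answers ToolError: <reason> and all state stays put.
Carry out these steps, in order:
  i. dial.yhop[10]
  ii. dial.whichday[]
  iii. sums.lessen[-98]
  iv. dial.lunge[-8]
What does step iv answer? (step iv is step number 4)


CALL dial.yhop[n→10]
RET  2280-03-09
CALL dial.whichday[]
RET  Tuesday
CALL sums.lessen[x→-98]
RET  98
CALL dial.lunge[n→-8]
RET  2279-07-09

Answer: 2279-07-09


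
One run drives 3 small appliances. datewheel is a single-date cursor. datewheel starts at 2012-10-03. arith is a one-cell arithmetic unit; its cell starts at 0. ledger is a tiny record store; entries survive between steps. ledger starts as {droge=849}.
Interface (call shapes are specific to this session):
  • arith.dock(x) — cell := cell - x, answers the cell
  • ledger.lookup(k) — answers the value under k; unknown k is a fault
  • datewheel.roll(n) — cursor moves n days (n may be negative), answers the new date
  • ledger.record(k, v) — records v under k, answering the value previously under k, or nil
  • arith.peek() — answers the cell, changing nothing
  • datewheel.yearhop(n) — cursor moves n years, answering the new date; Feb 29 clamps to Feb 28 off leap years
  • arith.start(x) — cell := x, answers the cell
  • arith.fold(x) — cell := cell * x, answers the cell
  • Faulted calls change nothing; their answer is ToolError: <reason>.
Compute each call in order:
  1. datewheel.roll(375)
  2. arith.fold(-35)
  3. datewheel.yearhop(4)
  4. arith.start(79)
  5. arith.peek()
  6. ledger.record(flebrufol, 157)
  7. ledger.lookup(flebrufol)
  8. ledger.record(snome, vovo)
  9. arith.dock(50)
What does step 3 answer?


Answer: 2017-10-13

Derivation:
>> roll(375)
<< 2013-10-13
>> fold(-35)
<< 0
>> yearhop(4)
<< 2017-10-13
>> start(79)
<< 79
>> peek()
<< 79
>> record(flebrufol, 157)
<< nil
>> lookup(flebrufol)
<< 157
>> record(snome, vovo)
<< nil
>> dock(50)
<< 29


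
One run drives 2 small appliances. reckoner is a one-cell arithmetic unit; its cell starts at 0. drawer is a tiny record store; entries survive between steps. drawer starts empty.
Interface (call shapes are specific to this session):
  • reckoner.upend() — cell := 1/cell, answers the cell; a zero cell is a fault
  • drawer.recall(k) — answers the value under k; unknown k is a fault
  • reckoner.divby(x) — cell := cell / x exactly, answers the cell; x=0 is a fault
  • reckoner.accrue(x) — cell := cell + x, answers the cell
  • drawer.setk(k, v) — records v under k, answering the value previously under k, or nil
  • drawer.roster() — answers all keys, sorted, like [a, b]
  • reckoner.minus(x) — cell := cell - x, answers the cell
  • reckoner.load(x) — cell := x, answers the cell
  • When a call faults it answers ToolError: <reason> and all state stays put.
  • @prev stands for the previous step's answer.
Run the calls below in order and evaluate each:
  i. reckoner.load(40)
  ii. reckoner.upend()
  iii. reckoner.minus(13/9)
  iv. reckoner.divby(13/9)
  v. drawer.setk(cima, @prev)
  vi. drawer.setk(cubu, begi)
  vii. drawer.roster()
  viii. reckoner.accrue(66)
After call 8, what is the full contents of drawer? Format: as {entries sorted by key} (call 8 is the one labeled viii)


-> reckoner.load(x='40')
<- 40
-> reckoner.upend()
<- 1/40
-> reckoner.minus(x='13/9')
<- -511/360
-> reckoner.divby(x='13/9')
<- -511/520
-> drawer.setk(k='cima', v='@prev')
<- nil
-> drawer.setk(k='cubu', v='begi')
<- nil
-> drawer.roster()
<- [cima, cubu]
-> reckoner.accrue(x='66')
<- 33809/520

Answer: {cima=-511/520, cubu=begi}


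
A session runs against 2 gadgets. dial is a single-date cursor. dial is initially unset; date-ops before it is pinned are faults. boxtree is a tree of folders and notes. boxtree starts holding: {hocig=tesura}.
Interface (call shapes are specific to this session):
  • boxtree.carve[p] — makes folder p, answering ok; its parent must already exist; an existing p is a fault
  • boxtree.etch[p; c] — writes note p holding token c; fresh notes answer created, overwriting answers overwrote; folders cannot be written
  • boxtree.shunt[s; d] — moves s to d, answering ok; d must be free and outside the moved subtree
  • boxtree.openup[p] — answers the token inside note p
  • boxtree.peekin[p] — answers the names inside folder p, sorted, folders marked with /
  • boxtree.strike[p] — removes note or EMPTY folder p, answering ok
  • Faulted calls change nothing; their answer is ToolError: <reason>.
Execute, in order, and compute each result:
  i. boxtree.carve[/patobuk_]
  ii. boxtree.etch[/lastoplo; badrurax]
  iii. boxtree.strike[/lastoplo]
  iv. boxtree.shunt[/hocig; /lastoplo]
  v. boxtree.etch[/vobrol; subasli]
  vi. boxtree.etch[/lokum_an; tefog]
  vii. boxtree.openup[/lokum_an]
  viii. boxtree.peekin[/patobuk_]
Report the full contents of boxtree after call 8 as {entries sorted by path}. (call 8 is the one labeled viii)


Step: carve[p='/patobuk_']
Result: ok
Step: etch[p='/lastoplo'; c='badrurax']
Result: created
Step: strike[p='/lastoplo']
Result: ok
Step: shunt[s='/hocig'; d='/lastoplo']
Result: ok
Step: etch[p='/vobrol'; c='subasli']
Result: created
Step: etch[p='/lokum_an'; c='tefog']
Result: created
Step: openup[p='/lokum_an']
Result: tefog
Step: peekin[p='/patobuk_']
Result: []

Answer: {lastoplo=tesura, lokum_an=tefog, patobuk_/, vobrol=subasli}
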